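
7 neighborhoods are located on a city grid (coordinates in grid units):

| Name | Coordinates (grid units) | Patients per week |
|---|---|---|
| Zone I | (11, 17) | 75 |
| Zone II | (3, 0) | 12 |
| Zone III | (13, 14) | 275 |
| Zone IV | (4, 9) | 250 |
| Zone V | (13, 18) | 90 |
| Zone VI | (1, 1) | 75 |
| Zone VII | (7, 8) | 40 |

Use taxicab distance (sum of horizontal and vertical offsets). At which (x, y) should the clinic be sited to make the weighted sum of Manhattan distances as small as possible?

Manhattan distance separates: Σwᵢ(|x−xᵢ|+|y−yᵢ|) = Σwᵢ|x−xᵢ| + Σwᵢ|y−yᵢ|, so x and y are optimised independently as 1-D weighted medians.
Total weight W = 817; half = 408.5.
x-coordinate, sorted with cumulative weight:
  x=1 (Zone VI, w=75) cum 75
  x=3 (Zone II, w=12) cum 87
  x=4 (Zone IV, w=250) cum 337
  x=7 (Zone VII, w=40) cum 377
  x=11 (Zone I, w=75) cum 452  ← median
  x=13 (Zone III, w=275) cum 727
  x=13 (Zone V, w=90) cum 817
⇒ x* = 11
y-coordinate, sorted with cumulative weight:
  y=0 (Zone II, w=12) cum 12
  y=1 (Zone VI, w=75) cum 87
  y=8 (Zone VII, w=40) cum 127
  y=9 (Zone IV, w=250) cum 377
  y=14 (Zone III, w=275) cum 652  ← median
  y=17 (Zone I, w=75) cum 727
  y=18 (Zone V, w=90) cum 817
⇒ y* = 14

(11, 14)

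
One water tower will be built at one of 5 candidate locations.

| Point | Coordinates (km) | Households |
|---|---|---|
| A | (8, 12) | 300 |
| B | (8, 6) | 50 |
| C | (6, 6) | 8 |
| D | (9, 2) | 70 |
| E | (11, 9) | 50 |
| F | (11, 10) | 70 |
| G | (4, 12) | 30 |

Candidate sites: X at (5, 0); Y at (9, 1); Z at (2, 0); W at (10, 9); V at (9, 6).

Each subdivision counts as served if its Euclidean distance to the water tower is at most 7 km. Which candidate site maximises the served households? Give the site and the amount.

Coverage radius r = 7 km; a point is covered iff (Δx)²+(Δy)² ≤ 7² = 49.
  X (5, 0): covers {B, C, D} → 128
  Y (9, 1): covers {B, C, D} → 128
  Z (2, 0): covers {none} → 0
  W (10, 9): covers {A, B, C, E, F, G} → 508
  V (9, 6): covers {A, B, C, D, E, F} → 548
Maximum coverage at V: 548 households.

V, covering 548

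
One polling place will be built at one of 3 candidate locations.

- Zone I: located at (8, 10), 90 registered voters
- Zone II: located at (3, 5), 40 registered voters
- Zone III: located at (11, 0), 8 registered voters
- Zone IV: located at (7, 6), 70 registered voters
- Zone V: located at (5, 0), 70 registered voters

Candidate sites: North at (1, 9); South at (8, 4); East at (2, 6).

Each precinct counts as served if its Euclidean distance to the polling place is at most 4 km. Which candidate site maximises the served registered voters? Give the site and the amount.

South, covering 70

Coverage radius r = 4 km; a point is covered iff (Δx)²+(Δy)² ≤ 4² = 16.
  North (1, 9): covers {none} → 0
  South (8, 4): covers {Zone IV} → 70
  East (2, 6): covers {Zone II} → 40
Maximum coverage at South: 70 registered voters.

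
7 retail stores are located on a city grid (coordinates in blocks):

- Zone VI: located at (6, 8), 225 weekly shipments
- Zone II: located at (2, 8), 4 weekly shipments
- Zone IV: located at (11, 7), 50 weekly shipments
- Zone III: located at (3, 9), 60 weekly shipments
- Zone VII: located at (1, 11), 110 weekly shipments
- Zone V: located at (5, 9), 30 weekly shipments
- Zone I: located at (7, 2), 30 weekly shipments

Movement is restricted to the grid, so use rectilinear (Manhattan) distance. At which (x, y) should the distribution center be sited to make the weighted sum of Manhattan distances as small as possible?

(6, 8)

Manhattan distance separates: Σwᵢ(|x−xᵢ|+|y−yᵢ|) = Σwᵢ|x−xᵢ| + Σwᵢ|y−yᵢ|, so x and y are optimised independently as 1-D weighted medians.
Total weight W = 509; half = 254.5.
x-coordinate, sorted with cumulative weight:
  x=1 (Zone VII, w=110) cum 110
  x=2 (Zone II, w=4) cum 114
  x=3 (Zone III, w=60) cum 174
  x=5 (Zone V, w=30) cum 204
  x=6 (Zone VI, w=225) cum 429  ← median
  x=7 (Zone I, w=30) cum 459
  x=11 (Zone IV, w=50) cum 509
⇒ x* = 6
y-coordinate, sorted with cumulative weight:
  y=2 (Zone I, w=30) cum 30
  y=7 (Zone IV, w=50) cum 80
  y=8 (Zone VI, w=225) cum 305  ← median
  y=8 (Zone II, w=4) cum 309
  y=9 (Zone III, w=60) cum 369
  y=9 (Zone V, w=30) cum 399
  y=11 (Zone VII, w=110) cum 509
⇒ y* = 8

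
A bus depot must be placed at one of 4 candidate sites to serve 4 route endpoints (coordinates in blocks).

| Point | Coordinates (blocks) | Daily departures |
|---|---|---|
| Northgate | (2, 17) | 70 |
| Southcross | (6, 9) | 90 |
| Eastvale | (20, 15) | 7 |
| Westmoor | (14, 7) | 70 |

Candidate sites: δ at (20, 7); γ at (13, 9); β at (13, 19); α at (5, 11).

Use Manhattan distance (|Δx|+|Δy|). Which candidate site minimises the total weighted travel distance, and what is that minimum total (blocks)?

α, total 1943 blocks

Total weighted distance at each candidate:
  δ (20, 7): total = 3876
  γ (13, 9): total = 2261
  β (13, 19): total = 3427
  α (5, 11): total = 1943
Minimum is at α with total 1943 blocks.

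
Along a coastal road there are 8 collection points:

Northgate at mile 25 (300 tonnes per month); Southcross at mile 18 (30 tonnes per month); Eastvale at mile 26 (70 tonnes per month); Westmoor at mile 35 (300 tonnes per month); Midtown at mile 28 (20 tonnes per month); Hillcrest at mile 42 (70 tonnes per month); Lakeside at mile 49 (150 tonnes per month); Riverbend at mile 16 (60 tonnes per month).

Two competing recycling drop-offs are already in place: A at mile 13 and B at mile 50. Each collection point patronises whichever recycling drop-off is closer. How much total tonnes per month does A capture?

The indifferent point is the midpoint (13+50)/2 = 31.5; collection points left of it (closer to A at 13) go to A, those right go to B.
  Riverbend at 16 (w=60) → A
  Southcross at 18 (w=30) → A
  Northgate at 25 (w=300) → A
  Eastvale at 26 (w=70) → A
  Midtown at 28 (w=20) → A
  Westmoor at 35 (w=300) → B
  Hillcrest at 42 (w=70) → B
  Lakeside at 49 (w=150) → B
A captures 480; B captures 520.

480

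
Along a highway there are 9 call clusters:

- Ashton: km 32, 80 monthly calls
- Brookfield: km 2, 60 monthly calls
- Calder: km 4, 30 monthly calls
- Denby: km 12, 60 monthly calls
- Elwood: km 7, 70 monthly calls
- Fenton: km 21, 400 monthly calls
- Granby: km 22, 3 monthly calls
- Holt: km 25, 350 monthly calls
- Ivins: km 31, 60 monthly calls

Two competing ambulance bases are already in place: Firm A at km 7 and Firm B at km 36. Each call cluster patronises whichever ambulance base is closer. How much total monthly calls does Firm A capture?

The indifferent point is the midpoint (7+36)/2 = 21.5; call clusters left of it (closer to Firm A at 7) go to Firm A, those right go to Firm B.
  Brookfield at 2 (w=60) → Firm A
  Calder at 4 (w=30) → Firm A
  Elwood at 7 (w=70) → Firm A
  Denby at 12 (w=60) → Firm A
  Fenton at 21 (w=400) → Firm A
  Granby at 22 (w=3) → Firm B
  Holt at 25 (w=350) → Firm B
  Ivins at 31 (w=60) → Firm B
  Ashton at 32 (w=80) → Firm B
Firm A captures 620; Firm B captures 493.

620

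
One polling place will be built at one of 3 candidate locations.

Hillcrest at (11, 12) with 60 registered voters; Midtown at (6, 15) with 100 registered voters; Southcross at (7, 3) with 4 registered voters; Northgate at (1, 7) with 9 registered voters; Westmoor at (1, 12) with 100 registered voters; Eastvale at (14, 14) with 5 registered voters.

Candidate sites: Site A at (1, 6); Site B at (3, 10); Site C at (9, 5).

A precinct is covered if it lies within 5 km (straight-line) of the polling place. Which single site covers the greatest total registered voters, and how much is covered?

Site B, covering 109

Coverage radius r = 5 km; a point is covered iff (Δx)²+(Δy)² ≤ 5² = 25.
  Site A (1, 6): covers {Northgate} → 9
  Site B (3, 10): covers {Northgate, Westmoor} → 109
  Site C (9, 5): covers {Southcross} → 4
Maximum coverage at Site B: 109 registered voters.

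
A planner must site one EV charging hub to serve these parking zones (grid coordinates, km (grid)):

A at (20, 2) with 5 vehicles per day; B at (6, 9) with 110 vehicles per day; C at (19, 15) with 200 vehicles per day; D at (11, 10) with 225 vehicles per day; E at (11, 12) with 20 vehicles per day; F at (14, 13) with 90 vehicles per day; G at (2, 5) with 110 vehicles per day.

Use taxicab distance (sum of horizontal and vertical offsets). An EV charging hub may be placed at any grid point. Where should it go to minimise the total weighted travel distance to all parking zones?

(11, 10)

Manhattan distance separates: Σwᵢ(|x−xᵢ|+|y−yᵢ|) = Σwᵢ|x−xᵢ| + Σwᵢ|y−yᵢ|, so x and y are optimised independently as 1-D weighted medians.
Total weight W = 760; half = 380.
x-coordinate, sorted with cumulative weight:
  x=2 (G, w=110) cum 110
  x=6 (B, w=110) cum 220
  x=11 (D, w=225) cum 445  ← median
  x=11 (E, w=20) cum 465
  x=14 (F, w=90) cum 555
  x=19 (C, w=200) cum 755
  x=20 (A, w=5) cum 760
⇒ x* = 11
y-coordinate, sorted with cumulative weight:
  y=2 (A, w=5) cum 5
  y=5 (G, w=110) cum 115
  y=9 (B, w=110) cum 225
  y=10 (D, w=225) cum 450  ← median
  y=12 (E, w=20) cum 470
  y=13 (F, w=90) cum 560
  y=15 (C, w=200) cum 760
⇒ y* = 10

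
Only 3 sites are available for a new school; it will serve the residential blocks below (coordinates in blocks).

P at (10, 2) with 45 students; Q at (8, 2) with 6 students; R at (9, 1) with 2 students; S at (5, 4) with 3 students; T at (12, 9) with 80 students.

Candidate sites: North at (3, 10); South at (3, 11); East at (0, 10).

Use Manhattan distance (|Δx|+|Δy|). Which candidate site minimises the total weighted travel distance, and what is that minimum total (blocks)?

North, total 1607 blocks

Total weighted distance at each candidate:
  North (3, 10): total = 1607
  South (3, 11): total = 1743
  East (0, 10): total = 2015
Minimum is at North with total 1607 blocks.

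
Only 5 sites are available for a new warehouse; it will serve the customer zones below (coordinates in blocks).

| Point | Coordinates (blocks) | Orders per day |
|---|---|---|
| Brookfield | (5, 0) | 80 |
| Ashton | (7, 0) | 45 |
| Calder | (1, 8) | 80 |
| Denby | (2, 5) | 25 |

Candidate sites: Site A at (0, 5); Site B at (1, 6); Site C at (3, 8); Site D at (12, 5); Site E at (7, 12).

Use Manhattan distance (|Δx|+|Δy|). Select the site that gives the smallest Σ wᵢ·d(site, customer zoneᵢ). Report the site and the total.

Site B, total 1550 blocks

Total weighted distance at each candidate:
  Site A (0, 5): total = 1710
  Site B (1, 6): total = 1550
  Site C (3, 8): total = 1600
  Site D (12, 5): total = 2780
  Site E (7, 12): total = 2760
Minimum is at Site B with total 1550 blocks.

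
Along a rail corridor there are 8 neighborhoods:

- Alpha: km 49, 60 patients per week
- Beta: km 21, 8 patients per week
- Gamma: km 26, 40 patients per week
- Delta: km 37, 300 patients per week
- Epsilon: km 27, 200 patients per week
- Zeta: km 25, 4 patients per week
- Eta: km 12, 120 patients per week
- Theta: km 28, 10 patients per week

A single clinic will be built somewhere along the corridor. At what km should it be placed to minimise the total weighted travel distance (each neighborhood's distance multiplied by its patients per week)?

x = 27

For a sum of weighted absolute distances on a line, the optimum is the weighted median (not the mean). Total weight W = 742; half-weight = 371.
Sort by position and accumulate weight:
  km 12 (Eta, w=120) → cum 120
  km 21 (Beta, w=8) → cum 128
  km 25 (Zeta, w=4) → cum 132
  km 26 (Gamma, w=40) → cum 172
  km 27 (Epsilon, w=200) → cum 372  ≥ 371 → median here
  km 28 (Theta, w=10) → cum 382
  km 37 (Delta, w=300) → cum 682
  km 49 (Alpha, w=60) → cum 742
Optimal location: km 27.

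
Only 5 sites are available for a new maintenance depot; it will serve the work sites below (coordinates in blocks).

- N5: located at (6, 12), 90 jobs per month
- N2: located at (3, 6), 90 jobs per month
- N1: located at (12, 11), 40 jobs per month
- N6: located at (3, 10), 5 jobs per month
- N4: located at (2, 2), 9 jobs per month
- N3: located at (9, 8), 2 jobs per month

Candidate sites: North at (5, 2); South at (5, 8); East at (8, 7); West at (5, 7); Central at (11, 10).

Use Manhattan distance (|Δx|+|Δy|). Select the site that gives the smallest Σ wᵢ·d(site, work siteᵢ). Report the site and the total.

South, total 1319 blocks

Total weighted distance at each candidate:
  North (5, 2): total = 2267
  South (5, 8): total = 1319
  East (8, 7): total = 1633
  West (5, 7): total = 1357
  Central (11, 10): total = 1991
Minimum is at South with total 1319 blocks.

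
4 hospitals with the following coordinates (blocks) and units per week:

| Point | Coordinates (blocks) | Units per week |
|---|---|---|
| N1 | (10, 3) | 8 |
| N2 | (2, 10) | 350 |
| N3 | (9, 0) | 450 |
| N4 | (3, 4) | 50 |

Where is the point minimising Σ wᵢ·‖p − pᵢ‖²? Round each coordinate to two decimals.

The minimiser of Σwᵢ‖p−pᵢ‖² is the weighted centroid p* = (Σwᵢpᵢ)/(Σwᵢ).
Σwᵢ = 858.
Σwᵢxᵢ = 8·10 + 350·2 + 450·9 + 50·3 = 4980.
Σwᵢyᵢ = 8·3 + 350·10 + 450·0 + 50·4 = 3724.
x* = 4980/858 = 5.80, y* = 3724/858 = 4.34.

(5.80, 4.34)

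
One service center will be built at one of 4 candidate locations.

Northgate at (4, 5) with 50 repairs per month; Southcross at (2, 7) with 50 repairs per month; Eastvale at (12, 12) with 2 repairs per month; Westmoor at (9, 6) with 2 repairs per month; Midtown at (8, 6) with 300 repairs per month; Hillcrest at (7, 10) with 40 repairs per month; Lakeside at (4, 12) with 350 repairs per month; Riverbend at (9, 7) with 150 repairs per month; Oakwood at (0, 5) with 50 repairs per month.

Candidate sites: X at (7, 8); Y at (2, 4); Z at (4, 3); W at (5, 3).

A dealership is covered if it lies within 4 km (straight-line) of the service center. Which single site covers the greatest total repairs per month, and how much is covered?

X, covering 492

Coverage radius r = 4 km; a point is covered iff (Δx)²+(Δy)² ≤ 4² = 16.
  X (7, 8): covers {Westmoor, Midtown, Hillcrest, Riverbend} → 492
  Y (2, 4): covers {Northgate, Southcross, Oakwood} → 150
  Z (4, 3): covers {Northgate} → 50
  W (5, 3): covers {Northgate} → 50
Maximum coverage at X: 492 repairs per month.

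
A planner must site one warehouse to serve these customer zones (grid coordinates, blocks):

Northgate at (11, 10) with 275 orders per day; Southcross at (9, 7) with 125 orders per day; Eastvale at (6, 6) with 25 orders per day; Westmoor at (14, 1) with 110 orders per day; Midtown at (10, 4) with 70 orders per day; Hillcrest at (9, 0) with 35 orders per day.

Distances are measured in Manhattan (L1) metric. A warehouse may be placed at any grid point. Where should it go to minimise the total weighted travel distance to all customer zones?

(11, 7)

Manhattan distance separates: Σwᵢ(|x−xᵢ|+|y−yᵢ|) = Σwᵢ|x−xᵢ| + Σwᵢ|y−yᵢ|, so x and y are optimised independently as 1-D weighted medians.
Total weight W = 640; half = 320.
x-coordinate, sorted with cumulative weight:
  x=6 (Eastvale, w=25) cum 25
  x=9 (Southcross, w=125) cum 150
  x=9 (Hillcrest, w=35) cum 185
  x=10 (Midtown, w=70) cum 255
  x=11 (Northgate, w=275) cum 530  ← median
  x=14 (Westmoor, w=110) cum 640
⇒ x* = 11
y-coordinate, sorted with cumulative weight:
  y=0 (Hillcrest, w=35) cum 35
  y=1 (Westmoor, w=110) cum 145
  y=4 (Midtown, w=70) cum 215
  y=6 (Eastvale, w=25) cum 240
  y=7 (Southcross, w=125) cum 365  ← median
  y=10 (Northgate, w=275) cum 640
⇒ y* = 7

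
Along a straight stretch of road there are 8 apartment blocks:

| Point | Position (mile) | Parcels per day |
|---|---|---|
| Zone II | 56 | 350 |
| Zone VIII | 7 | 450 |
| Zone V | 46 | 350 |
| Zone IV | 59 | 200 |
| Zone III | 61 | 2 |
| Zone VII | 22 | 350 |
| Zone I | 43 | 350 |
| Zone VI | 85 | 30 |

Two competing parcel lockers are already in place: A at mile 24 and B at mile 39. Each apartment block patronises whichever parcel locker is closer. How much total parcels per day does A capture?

The indifferent point is the midpoint (24+39)/2 = 31.5; apartment blocks left of it (closer to A at 24) go to A, those right go to B.
  Zone VIII at 7 (w=450) → A
  Zone VII at 22 (w=350) → A
  Zone I at 43 (w=350) → B
  Zone V at 46 (w=350) → B
  Zone II at 56 (w=350) → B
  Zone IV at 59 (w=200) → B
  Zone III at 61 (w=2) → B
  Zone VI at 85 (w=30) → B
A captures 800; B captures 1282.

800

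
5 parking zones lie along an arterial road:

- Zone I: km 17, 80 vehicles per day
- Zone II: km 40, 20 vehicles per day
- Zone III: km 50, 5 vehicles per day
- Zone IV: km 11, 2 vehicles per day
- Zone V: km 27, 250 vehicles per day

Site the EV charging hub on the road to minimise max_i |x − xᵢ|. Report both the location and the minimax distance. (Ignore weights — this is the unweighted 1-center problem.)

The 1-center on a line is the midpoint of the two extreme points: leftmost at 11, rightmost at 50.
Optimal location = (11 + 50)/2 = 30.5; maximum distance = (50 − 11)/2 = 19.5.

location 30.5, max distance 19.5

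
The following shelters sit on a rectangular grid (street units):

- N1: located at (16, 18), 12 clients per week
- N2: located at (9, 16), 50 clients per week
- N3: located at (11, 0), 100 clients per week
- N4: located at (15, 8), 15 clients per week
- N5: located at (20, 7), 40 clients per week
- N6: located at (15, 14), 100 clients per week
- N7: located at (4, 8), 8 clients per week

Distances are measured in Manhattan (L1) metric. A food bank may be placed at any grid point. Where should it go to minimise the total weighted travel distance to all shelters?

(15, 8)

Manhattan distance separates: Σwᵢ(|x−xᵢ|+|y−yᵢ|) = Σwᵢ|x−xᵢ| + Σwᵢ|y−yᵢ|, so x and y are optimised independently as 1-D weighted medians.
Total weight W = 325; half = 162.5.
x-coordinate, sorted with cumulative weight:
  x=4 (N7, w=8) cum 8
  x=9 (N2, w=50) cum 58
  x=11 (N3, w=100) cum 158
  x=15 (N4, w=15) cum 173  ← median
  x=15 (N6, w=100) cum 273
  x=16 (N1, w=12) cum 285
  x=20 (N5, w=40) cum 325
⇒ x* = 15
y-coordinate, sorted with cumulative weight:
  y=0 (N3, w=100) cum 100
  y=7 (N5, w=40) cum 140
  y=8 (N4, w=15) cum 155
  y=8 (N7, w=8) cum 163  ← median
  y=14 (N6, w=100) cum 263
  y=16 (N2, w=50) cum 313
  y=18 (N1, w=12) cum 325
⇒ y* = 8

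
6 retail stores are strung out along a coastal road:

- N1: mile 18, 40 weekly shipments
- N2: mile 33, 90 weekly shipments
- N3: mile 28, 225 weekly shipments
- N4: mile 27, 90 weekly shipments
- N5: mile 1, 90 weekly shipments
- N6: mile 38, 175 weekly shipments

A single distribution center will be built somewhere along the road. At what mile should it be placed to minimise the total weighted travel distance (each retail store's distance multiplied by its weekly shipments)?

For a sum of weighted absolute distances on a line, the optimum is the weighted median (not the mean). Total weight W = 710; half-weight = 355.
Sort by position and accumulate weight:
  mile 1 (N5, w=90) → cum 90
  mile 18 (N1, w=40) → cum 130
  mile 27 (N4, w=90) → cum 220
  mile 28 (N3, w=225) → cum 445  ≥ 355 → median here
  mile 33 (N2, w=90) → cum 535
  mile 38 (N6, w=175) → cum 710
Optimal location: mile 28.

x = 28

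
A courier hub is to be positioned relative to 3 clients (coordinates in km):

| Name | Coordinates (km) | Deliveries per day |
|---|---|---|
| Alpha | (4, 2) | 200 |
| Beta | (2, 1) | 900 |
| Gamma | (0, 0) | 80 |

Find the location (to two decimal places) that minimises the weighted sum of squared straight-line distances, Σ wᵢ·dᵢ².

(2.20, 1.10)

The minimiser of Σwᵢ‖p−pᵢ‖² is the weighted centroid p* = (Σwᵢpᵢ)/(Σwᵢ).
Σwᵢ = 1180.
Σwᵢxᵢ = 200·4 + 900·2 + 80·0 = 2600.
Σwᵢyᵢ = 200·2 + 900·1 + 80·0 = 1300.
x* = 2600/1180 = 2.20, y* = 1300/1180 = 1.10.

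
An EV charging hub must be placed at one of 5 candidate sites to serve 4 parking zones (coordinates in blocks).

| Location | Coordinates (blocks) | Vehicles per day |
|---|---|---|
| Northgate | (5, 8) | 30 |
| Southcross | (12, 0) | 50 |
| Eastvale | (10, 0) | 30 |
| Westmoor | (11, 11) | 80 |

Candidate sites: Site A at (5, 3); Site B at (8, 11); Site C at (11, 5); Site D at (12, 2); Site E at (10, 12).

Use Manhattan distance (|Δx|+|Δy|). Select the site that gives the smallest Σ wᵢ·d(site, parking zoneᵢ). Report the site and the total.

Site C, total 1230 blocks

Total weighted distance at each candidate:
  Site A (5, 3): total = 2010
  Site B (8, 11): total = 1560
  Site C (11, 5): total = 1230
  Site D (12, 2): total = 1410
  Site E (10, 12): total = 1490
Minimum is at Site C with total 1230 blocks.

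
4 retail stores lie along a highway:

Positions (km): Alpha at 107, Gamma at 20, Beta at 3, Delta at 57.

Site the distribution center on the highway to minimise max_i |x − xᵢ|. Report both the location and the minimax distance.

The 1-center on a line is the midpoint of the two extreme points: leftmost at 3, rightmost at 107.
Optimal location = (3 + 107)/2 = 55; maximum distance = (107 − 3)/2 = 52.

location 55, max distance 52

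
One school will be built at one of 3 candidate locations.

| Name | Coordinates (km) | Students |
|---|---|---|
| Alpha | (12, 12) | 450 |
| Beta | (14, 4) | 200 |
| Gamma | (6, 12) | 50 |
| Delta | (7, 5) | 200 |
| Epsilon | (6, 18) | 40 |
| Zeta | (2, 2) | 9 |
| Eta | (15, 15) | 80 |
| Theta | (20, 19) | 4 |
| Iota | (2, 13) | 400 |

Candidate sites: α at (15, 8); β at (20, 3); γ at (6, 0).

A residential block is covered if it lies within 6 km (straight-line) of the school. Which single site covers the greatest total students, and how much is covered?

Coverage radius r = 6 km; a point is covered iff (Δx)²+(Δy)² ≤ 6² = 36.
  α (15, 8): covers {Alpha, Beta} → 650
  β (20, 3): covers {none} → 0
  γ (6, 0): covers {Delta, Zeta} → 209
Maximum coverage at α: 650 students.

α, covering 650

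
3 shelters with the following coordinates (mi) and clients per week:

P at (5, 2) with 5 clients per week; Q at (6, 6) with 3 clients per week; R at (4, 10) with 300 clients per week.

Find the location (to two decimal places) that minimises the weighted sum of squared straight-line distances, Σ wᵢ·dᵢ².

The minimiser of Σwᵢ‖p−pᵢ‖² is the weighted centroid p* = (Σwᵢpᵢ)/(Σwᵢ).
Σwᵢ = 308.
Σwᵢxᵢ = 5·5 + 3·6 + 300·4 = 1243.
Σwᵢyᵢ = 5·2 + 3·6 + 300·10 = 3028.
x* = 1243/308 = 4.04, y* = 3028/308 = 9.83.

(4.04, 9.83)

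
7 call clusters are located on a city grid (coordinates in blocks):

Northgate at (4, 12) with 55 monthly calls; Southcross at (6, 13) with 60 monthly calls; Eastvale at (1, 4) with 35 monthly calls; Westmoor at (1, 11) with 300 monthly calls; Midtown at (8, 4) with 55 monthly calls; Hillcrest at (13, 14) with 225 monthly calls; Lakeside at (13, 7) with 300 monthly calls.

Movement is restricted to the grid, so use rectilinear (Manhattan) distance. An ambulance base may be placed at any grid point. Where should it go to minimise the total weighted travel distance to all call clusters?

Manhattan distance separates: Σwᵢ(|x−xᵢ|+|y−yᵢ|) = Σwᵢ|x−xᵢ| + Σwᵢ|y−yᵢ|, so x and y are optimised independently as 1-D weighted medians.
Total weight W = 1030; half = 515.
x-coordinate, sorted with cumulative weight:
  x=1 (Eastvale, w=35) cum 35
  x=1 (Westmoor, w=300) cum 335
  x=4 (Northgate, w=55) cum 390
  x=6 (Southcross, w=60) cum 450
  x=8 (Midtown, w=55) cum 505
  x=13 (Hillcrest, w=225) cum 730  ← median
  x=13 (Lakeside, w=300) cum 1030
⇒ x* = 13
y-coordinate, sorted with cumulative weight:
  y=4 (Eastvale, w=35) cum 35
  y=4 (Midtown, w=55) cum 90
  y=7 (Lakeside, w=300) cum 390
  y=11 (Westmoor, w=300) cum 690  ← median
  y=12 (Northgate, w=55) cum 745
  y=13 (Southcross, w=60) cum 805
  y=14 (Hillcrest, w=225) cum 1030
⇒ y* = 11

(13, 11)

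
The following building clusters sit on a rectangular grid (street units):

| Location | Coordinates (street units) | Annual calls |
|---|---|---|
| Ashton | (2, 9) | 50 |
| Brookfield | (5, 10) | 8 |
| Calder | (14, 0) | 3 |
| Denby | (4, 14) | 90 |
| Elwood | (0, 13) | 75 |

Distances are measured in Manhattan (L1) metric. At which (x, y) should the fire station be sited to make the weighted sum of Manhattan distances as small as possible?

(2, 13)

Manhattan distance separates: Σwᵢ(|x−xᵢ|+|y−yᵢ|) = Σwᵢ|x−xᵢ| + Σwᵢ|y−yᵢ|, so x and y are optimised independently as 1-D weighted medians.
Total weight W = 226; half = 113.
x-coordinate, sorted with cumulative weight:
  x=0 (Elwood, w=75) cum 75
  x=2 (Ashton, w=50) cum 125  ← median
  x=4 (Denby, w=90) cum 215
  x=5 (Brookfield, w=8) cum 223
  x=14 (Calder, w=3) cum 226
⇒ x* = 2
y-coordinate, sorted with cumulative weight:
  y=0 (Calder, w=3) cum 3
  y=9 (Ashton, w=50) cum 53
  y=10 (Brookfield, w=8) cum 61
  y=13 (Elwood, w=75) cum 136  ← median
  y=14 (Denby, w=90) cum 226
⇒ y* = 13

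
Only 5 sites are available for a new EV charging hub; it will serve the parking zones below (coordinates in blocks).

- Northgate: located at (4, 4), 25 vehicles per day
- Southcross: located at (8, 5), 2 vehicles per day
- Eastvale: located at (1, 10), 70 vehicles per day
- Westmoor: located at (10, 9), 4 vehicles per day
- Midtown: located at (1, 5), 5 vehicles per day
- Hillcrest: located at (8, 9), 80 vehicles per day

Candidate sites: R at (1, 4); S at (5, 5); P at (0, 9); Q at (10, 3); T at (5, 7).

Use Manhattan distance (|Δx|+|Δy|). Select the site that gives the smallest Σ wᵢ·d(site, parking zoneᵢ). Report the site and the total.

T, total 1058 blocks

Total weighted distance at each candidate:
  R (1, 4): total = 1532
  S (5, 5): total = 1302
  P (0, 9): total = 1094
  Q (10, 3): total = 2022
  T (5, 7): total = 1058
Minimum is at T with total 1058 blocks.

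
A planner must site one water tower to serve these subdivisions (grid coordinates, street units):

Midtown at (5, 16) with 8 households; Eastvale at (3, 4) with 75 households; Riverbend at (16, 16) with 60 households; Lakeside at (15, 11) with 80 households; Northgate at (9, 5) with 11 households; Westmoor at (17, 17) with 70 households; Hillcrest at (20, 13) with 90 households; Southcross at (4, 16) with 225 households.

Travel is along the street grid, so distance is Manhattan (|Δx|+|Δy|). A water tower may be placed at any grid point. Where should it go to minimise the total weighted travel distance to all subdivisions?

(9, 16)

Manhattan distance separates: Σwᵢ(|x−xᵢ|+|y−yᵢ|) = Σwᵢ|x−xᵢ| + Σwᵢ|y−yᵢ|, so x and y are optimised independently as 1-D weighted medians.
Total weight W = 619; half = 309.5.
x-coordinate, sorted with cumulative weight:
  x=3 (Eastvale, w=75) cum 75
  x=4 (Southcross, w=225) cum 300
  x=5 (Midtown, w=8) cum 308
  x=9 (Northgate, w=11) cum 319  ← median
  x=15 (Lakeside, w=80) cum 399
  x=16 (Riverbend, w=60) cum 459
  x=17 (Westmoor, w=70) cum 529
  x=20 (Hillcrest, w=90) cum 619
⇒ x* = 9
y-coordinate, sorted with cumulative weight:
  y=4 (Eastvale, w=75) cum 75
  y=5 (Northgate, w=11) cum 86
  y=11 (Lakeside, w=80) cum 166
  y=13 (Hillcrest, w=90) cum 256
  y=16 (Midtown, w=8) cum 264
  y=16 (Riverbend, w=60) cum 324  ← median
  y=16 (Southcross, w=225) cum 549
  y=17 (Westmoor, w=70) cum 619
⇒ y* = 16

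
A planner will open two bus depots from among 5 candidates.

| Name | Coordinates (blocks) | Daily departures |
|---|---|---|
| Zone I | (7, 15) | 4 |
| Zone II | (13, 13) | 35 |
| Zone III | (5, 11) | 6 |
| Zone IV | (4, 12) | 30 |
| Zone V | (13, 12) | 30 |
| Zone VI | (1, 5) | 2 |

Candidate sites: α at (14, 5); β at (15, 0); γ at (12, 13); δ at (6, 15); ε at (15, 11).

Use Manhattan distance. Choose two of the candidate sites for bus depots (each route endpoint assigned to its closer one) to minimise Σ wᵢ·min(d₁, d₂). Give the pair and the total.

{γ, δ}, total 309

Evaluate every pair (each demand assigned to the nearer of the two):
  {γ, δ}: total = 309
  {δ, ε}: total = 444
  {α, γ}: total = 473
  {β, γ}: total = 485
  {γ, ε}: total = 485
  {α, ε}: total = 724
  {β, ε}: total = 736
  {α, δ}: total = 765
  {β, δ}: total = 829
  {α, β}: total = 1249
Best pair: {γ, δ} with total 309.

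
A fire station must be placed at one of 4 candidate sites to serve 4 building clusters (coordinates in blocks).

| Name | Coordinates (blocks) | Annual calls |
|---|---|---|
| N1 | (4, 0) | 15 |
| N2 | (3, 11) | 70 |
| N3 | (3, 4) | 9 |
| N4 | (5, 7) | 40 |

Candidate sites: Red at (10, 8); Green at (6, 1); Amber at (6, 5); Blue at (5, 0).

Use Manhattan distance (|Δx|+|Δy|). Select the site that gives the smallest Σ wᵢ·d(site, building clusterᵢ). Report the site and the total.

Total weighted distance at each candidate:
  Red (10, 8): total = 1249
  Green (6, 1): total = 1289
  Amber (6, 5): total = 891
  Blue (5, 0): total = 1259
Minimum is at Amber with total 891 blocks.

Amber, total 891 blocks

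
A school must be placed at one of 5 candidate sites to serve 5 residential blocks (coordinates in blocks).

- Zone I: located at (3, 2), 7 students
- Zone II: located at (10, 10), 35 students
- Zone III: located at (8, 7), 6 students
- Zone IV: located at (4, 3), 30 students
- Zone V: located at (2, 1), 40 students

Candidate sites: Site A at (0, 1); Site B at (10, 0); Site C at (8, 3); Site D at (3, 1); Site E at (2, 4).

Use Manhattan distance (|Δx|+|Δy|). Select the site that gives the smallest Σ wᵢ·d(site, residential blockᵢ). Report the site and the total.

Site D, total 763 blocks

Total weighted distance at each candidate:
  Site A (0, 1): total = 1037
  Site B (10, 0): total = 1097
  Site C (8, 3): total = 821
  Site D (3, 1): total = 763
  Site E (2, 4): total = 775
Minimum is at Site D with total 763 blocks.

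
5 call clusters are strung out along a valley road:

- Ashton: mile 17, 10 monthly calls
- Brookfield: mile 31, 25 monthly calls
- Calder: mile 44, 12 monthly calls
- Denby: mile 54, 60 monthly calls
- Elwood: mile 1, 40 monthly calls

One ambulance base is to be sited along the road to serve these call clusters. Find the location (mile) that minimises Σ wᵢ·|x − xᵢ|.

For a sum of weighted absolute distances on a line, the optimum is the weighted median (not the mean). Total weight W = 147; half-weight = 73.5.
Sort by position and accumulate weight:
  mile 1 (Elwood, w=40) → cum 40
  mile 17 (Ashton, w=10) → cum 50
  mile 31 (Brookfield, w=25) → cum 75  ≥ 73.5 → median here
  mile 44 (Calder, w=12) → cum 87
  mile 54 (Denby, w=60) → cum 147
Optimal location: mile 31.

x = 31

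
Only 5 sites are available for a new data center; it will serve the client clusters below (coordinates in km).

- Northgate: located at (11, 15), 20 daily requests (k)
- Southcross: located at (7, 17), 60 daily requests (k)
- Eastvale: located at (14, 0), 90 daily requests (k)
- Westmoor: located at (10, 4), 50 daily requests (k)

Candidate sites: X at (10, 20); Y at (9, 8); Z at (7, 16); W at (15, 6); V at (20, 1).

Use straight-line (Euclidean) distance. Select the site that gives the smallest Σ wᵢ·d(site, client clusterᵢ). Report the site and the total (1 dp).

Total weighted distance at each candidate:
  X (10, 20): total = 2992.2
  Y (9, 8): total = 1754.0
  Z (7, 16): total = 2332.7
  W (15, 6): total = 1829.8
  V (20, 1): total = 2639.3
Minimum is at Y with total 1754.0 km.

Y, total 1754.0 km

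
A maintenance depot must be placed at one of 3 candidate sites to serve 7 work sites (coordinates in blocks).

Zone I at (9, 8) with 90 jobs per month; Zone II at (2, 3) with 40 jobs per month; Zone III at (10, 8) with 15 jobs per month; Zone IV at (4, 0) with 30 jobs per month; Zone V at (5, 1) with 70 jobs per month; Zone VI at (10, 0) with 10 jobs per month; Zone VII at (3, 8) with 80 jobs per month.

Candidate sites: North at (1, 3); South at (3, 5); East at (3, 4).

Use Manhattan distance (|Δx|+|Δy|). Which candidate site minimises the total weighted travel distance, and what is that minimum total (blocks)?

South, total 2040 blocks

Total weighted distance at each candidate:
  North (1, 3): total = 2700
  South (3, 5): total = 2040
  East (3, 4): total = 2075
Minimum is at South with total 2040 blocks.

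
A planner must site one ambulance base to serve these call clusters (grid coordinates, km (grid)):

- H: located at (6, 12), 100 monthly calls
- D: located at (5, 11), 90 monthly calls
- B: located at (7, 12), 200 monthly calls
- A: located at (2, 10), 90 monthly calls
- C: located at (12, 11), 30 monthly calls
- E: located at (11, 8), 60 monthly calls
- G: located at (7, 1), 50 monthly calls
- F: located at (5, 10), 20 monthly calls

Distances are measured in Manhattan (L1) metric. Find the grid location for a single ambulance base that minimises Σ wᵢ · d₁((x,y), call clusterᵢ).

(7, 11)

Manhattan distance separates: Σwᵢ(|x−xᵢ|+|y−yᵢ|) = Σwᵢ|x−xᵢ| + Σwᵢ|y−yᵢ|, so x and y are optimised independently as 1-D weighted medians.
Total weight W = 640; half = 320.
x-coordinate, sorted with cumulative weight:
  x=2 (A, w=90) cum 90
  x=5 (D, w=90) cum 180
  x=5 (F, w=20) cum 200
  x=6 (H, w=100) cum 300
  x=7 (B, w=200) cum 500  ← median
  x=7 (G, w=50) cum 550
  x=11 (E, w=60) cum 610
  x=12 (C, w=30) cum 640
⇒ x* = 7
y-coordinate, sorted with cumulative weight:
  y=1 (G, w=50) cum 50
  y=8 (E, w=60) cum 110
  y=10 (A, w=90) cum 200
  y=10 (F, w=20) cum 220
  y=11 (D, w=90) cum 310
  y=11 (C, w=30) cum 340  ← median
  y=12 (H, w=100) cum 440
  y=12 (B, w=200) cum 640
⇒ y* = 11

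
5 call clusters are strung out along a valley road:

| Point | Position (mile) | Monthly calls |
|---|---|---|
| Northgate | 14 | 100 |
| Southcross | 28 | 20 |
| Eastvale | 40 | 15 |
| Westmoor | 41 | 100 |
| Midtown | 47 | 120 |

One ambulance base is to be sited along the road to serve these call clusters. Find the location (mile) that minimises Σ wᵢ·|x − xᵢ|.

For a sum of weighted absolute distances on a line, the optimum is the weighted median (not the mean). Total weight W = 355; half-weight = 177.5.
Sort by position and accumulate weight:
  mile 14 (Northgate, w=100) → cum 100
  mile 28 (Southcross, w=20) → cum 120
  mile 40 (Eastvale, w=15) → cum 135
  mile 41 (Westmoor, w=100) → cum 235  ≥ 177.5 → median here
  mile 47 (Midtown, w=120) → cum 355
Optimal location: mile 41.

x = 41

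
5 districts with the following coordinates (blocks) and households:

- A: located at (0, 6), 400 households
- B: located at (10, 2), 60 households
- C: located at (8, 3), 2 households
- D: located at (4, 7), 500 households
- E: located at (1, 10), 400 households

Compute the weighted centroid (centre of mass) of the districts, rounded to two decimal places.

The minimiser of Σwᵢ‖p−pᵢ‖² is the weighted centroid p* = (Σwᵢpᵢ)/(Σwᵢ).
Σwᵢ = 1362.
Σwᵢxᵢ = 400·0 + 60·10 + 2·8 + 500·4 + 400·1 = 3016.
Σwᵢyᵢ = 400·6 + 60·2 + 2·3 + 500·7 + 400·10 = 10026.
x* = 3016/1362 = 2.21, y* = 10026/1362 = 7.36.

(2.21, 7.36)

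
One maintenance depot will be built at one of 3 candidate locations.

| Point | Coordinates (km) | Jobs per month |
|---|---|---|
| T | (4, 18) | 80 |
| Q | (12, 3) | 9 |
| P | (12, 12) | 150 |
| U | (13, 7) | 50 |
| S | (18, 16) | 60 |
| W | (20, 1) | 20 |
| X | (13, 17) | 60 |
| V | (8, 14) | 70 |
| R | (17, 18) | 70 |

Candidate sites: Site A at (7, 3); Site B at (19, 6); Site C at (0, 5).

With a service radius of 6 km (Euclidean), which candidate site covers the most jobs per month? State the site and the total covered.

Coverage radius r = 6 km; a point is covered iff (Δx)²+(Δy)² ≤ 6² = 36.
  Site A (7, 3): covers {Q} → 9
  Site B (19, 6): covers {W} → 20
  Site C (0, 5): covers {none} → 0
Maximum coverage at Site B: 20 jobs per month.

Site B, covering 20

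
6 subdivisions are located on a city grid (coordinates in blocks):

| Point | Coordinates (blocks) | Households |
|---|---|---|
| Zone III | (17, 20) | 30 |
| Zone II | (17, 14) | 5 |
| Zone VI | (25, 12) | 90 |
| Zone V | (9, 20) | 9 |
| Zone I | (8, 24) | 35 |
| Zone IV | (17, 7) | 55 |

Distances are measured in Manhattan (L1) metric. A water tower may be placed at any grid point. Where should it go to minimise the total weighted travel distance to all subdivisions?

Manhattan distance separates: Σwᵢ(|x−xᵢ|+|y−yᵢ|) = Σwᵢ|x−xᵢ| + Σwᵢ|y−yᵢ|, so x and y are optimised independently as 1-D weighted medians.
Total weight W = 224; half = 112.
x-coordinate, sorted with cumulative weight:
  x=8 (Zone I, w=35) cum 35
  x=9 (Zone V, w=9) cum 44
  x=17 (Zone III, w=30) cum 74
  x=17 (Zone II, w=5) cum 79
  x=17 (Zone IV, w=55) cum 134  ← median
  x=25 (Zone VI, w=90) cum 224
⇒ x* = 17
y-coordinate, sorted with cumulative weight:
  y=7 (Zone IV, w=55) cum 55
  y=12 (Zone VI, w=90) cum 145  ← median
  y=14 (Zone II, w=5) cum 150
  y=20 (Zone III, w=30) cum 180
  y=20 (Zone V, w=9) cum 189
  y=24 (Zone I, w=35) cum 224
⇒ y* = 12

(17, 12)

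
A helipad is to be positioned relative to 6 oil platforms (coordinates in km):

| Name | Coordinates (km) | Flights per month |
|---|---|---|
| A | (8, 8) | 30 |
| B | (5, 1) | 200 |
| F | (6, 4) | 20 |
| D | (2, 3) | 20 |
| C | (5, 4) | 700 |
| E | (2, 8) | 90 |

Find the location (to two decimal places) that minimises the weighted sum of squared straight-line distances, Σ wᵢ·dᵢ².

(4.79, 3.87)

The minimiser of Σwᵢ‖p−pᵢ‖² is the weighted centroid p* = (Σwᵢpᵢ)/(Σwᵢ).
Σwᵢ = 1060.
Σwᵢxᵢ = 30·8 + 200·5 + 20·6 + 20·2 + 700·5 + 90·2 = 5080.
Σwᵢyᵢ = 30·8 + 200·1 + 20·4 + 20·3 + 700·4 + 90·8 = 4100.
x* = 5080/1060 = 4.79, y* = 4100/1060 = 3.87.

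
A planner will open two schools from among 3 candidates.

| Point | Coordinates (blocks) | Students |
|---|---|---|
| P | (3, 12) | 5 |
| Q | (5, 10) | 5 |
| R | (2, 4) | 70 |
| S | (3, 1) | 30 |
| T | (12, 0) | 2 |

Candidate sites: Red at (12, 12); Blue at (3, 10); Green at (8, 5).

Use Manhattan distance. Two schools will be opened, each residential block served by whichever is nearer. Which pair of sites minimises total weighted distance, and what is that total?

Evaluate every pair (each demand assigned to the nearer of the two):
  {Blue, Green}: total = 798
  {Red, Blue}: total = 804
  {Red, Green}: total = 863
Best pair: {Blue, Green} with total 798.

{Blue, Green}, total 798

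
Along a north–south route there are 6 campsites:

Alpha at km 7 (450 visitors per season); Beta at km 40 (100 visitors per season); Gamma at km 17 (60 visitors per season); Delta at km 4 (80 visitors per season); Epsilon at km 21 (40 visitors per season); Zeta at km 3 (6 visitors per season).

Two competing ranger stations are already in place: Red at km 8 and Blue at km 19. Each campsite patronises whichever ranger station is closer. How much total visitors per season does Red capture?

536

The indifferent point is the midpoint (8+19)/2 = 13.5; campsites left of it (closer to Red at 8) go to Red, those right go to Blue.
  Zeta at 3 (w=6) → Red
  Delta at 4 (w=80) → Red
  Alpha at 7 (w=450) → Red
  Gamma at 17 (w=60) → Blue
  Epsilon at 21 (w=40) → Blue
  Beta at 40 (w=100) → Blue
Red captures 536; Blue captures 200.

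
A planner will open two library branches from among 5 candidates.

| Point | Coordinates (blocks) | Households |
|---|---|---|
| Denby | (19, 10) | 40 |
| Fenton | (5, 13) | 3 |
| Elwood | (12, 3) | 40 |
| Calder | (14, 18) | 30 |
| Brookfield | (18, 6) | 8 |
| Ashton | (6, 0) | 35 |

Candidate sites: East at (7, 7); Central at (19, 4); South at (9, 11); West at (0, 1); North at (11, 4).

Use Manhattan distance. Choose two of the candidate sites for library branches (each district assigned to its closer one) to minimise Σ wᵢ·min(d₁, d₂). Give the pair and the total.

{Central, North}, total 1214

Evaluate every pair (each demand assigned to the nearer of the two):
  {Central, North}: total = 1214
  {South, North}: total = 1285
  {East, Central}: total = 1428
  {Central, West}: total = 1450
  {Central, South}: total = 1452
  {West, North}: total = 1512
  {East, North}: total = 1526
  {East, South}: total = 1554
  {South, West}: total = 1615
  {East, West}: total = 1865
Best pair: {Central, North} with total 1214.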